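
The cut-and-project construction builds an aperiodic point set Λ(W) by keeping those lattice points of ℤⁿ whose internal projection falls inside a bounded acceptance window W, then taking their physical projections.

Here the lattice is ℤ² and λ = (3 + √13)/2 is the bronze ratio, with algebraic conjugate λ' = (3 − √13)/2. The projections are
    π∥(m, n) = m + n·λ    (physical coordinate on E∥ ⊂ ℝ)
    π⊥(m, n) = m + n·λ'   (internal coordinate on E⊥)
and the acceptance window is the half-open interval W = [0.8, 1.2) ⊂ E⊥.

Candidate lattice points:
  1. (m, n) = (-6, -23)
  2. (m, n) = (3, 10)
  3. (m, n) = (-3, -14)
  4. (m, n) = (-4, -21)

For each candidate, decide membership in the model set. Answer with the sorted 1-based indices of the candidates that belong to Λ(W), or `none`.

1

Compute λ' = (3−√13)/2 = -0.30278, so π⊥(m,n) = m -0.30278·n.
[1] lift (-6,-23): star map gives 0.96384; window check 0.8 ≤ 0.96384 < 1.2 is true → IN Λ
[2] lift (3,10): star map gives -0.02776; window check 0.8 ≤ -0.02776 < 1.2 is false → out
[3] lift (-3,-14): star map gives 1.23886; window check 0.8 ≤ 1.23886 < 1.2 is false → out
[4] lift (-4,-21): star map gives 2.35829; window check 0.8 ≤ 2.35829 < 1.2 is false → out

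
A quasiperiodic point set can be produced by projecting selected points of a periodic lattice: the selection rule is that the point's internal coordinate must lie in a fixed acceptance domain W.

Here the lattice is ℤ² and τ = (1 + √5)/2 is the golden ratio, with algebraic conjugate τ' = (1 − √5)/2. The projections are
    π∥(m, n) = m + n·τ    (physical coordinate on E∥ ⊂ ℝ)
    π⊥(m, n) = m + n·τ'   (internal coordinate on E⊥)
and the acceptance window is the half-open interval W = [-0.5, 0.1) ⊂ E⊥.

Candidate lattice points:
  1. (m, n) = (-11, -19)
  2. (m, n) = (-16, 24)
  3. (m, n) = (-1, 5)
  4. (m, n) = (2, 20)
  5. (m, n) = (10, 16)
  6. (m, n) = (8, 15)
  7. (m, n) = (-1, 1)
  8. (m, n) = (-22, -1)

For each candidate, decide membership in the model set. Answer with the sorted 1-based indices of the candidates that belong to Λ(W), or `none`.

none

Numerically τ ≈ 1.6180 and τ' = −1/τ ≈ -0.6180.
candidate 1: (m,n)=(-11,-19) → π∥ = -11-19·τ ≈ -41.7426, π⊥ = -11-19·τ' ≈ 0.7426 ∉ [-0.5, 0.1) ⇒ out
candidate 2: (m,n)=(-16,24) → π∥ = -16+24·τ ≈ 22.8328, π⊥ = -16+24·τ' ≈ -30.8328 ∉ [-0.5, 0.1) ⇒ out
candidate 3: (m,n)=(-1,5) → π∥ = -1+5·τ ≈ 7.0902, π⊥ = -1+5·τ' ≈ -4.0902 ∉ [-0.5, 0.1) ⇒ out
candidate 4: (m,n)=(2,20) → π∥ = 2+20·τ ≈ 34.3607, π⊥ = 2+20·τ' ≈ -10.3607 ∉ [-0.5, 0.1) ⇒ out
candidate 5: (m,n)=(10,16) → π∥ = 10+16·τ ≈ 35.8885, π⊥ = 10+16·τ' ≈ 0.1115 ∉ [-0.5, 0.1) ⇒ out
candidate 6: (m,n)=(8,15) → π∥ = 8+15·τ ≈ 32.2705, π⊥ = 8+15·τ' ≈ -1.2705 ∉ [-0.5, 0.1) ⇒ out
candidate 7: (m,n)=(-1,1) → π∥ = -1+1·τ ≈ 0.6180, π⊥ = -1+1·τ' ≈ -1.6180 ∉ [-0.5, 0.1) ⇒ out
candidate 8: (m,n)=(-22,-1) → π∥ = -22-1·τ ≈ -23.6180, π⊥ = -22-1·τ' ≈ -21.3820 ∉ [-0.5, 0.1) ⇒ out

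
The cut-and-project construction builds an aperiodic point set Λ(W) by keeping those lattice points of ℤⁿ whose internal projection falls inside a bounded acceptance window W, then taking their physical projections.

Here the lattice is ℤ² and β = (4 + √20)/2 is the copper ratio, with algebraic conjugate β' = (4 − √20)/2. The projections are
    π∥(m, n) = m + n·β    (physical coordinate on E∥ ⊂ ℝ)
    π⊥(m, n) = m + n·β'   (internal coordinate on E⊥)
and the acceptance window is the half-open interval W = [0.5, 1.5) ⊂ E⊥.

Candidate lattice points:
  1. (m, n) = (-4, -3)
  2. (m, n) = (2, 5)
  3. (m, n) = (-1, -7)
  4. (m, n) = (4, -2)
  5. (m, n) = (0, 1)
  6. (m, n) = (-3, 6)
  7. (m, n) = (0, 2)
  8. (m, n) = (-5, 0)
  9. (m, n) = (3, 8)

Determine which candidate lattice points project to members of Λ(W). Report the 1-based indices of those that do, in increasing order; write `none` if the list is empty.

2, 3, 9

β' = (4−√20)/2 ≈ -0.23607.
candidate 1: (m,n)=(-4,-3) → π∥ = -4-3·β ≈ -16.70820, π⊥ = -4-3·β' ≈ -3.29180 ∉ [0.5, 1.5) ⇒ out
candidate 2: (m,n)=(2,5) → π∥ = 2+5·β ≈ 23.18034, π⊥ = 2+5·β' ≈ 0.81966 ∈ [0.5, 1.5) ⇒ IN Λ
candidate 3: (m,n)=(-1,-7) → π∥ = -1-7·β ≈ -30.65248, π⊥ = -1-7·β' ≈ 0.65248 ∈ [0.5, 1.5) ⇒ IN Λ
candidate 4: (m,n)=(4,-2) → π∥ = 4-2·β ≈ -4.47214, π⊥ = 4-2·β' ≈ 4.47214 ∉ [0.5, 1.5) ⇒ out
candidate 5: (m,n)=(0,1) → π∥ = 0+1·β ≈ 4.23607, π⊥ = 0+1·β' ≈ -0.23607 ∉ [0.5, 1.5) ⇒ out
candidate 6: (m,n)=(-3,6) → π∥ = -3+6·β ≈ 22.41641, π⊥ = -3+6·β' ≈ -4.41641 ∉ [0.5, 1.5) ⇒ out
candidate 7: (m,n)=(0,2) → π∥ = 0+2·β ≈ 8.47214, π⊥ = 0+2·β' ≈ -0.47214 ∉ [0.5, 1.5) ⇒ out
candidate 8: (m,n)=(-5,0) → π∥ = -5+0·β ≈ -5.00000, π⊥ = -5+0·β' ≈ -5.00000 ∉ [0.5, 1.5) ⇒ out
candidate 9: (m,n)=(3,8) → π∥ = 3+8·β ≈ 36.88854, π⊥ = 3+8·β' ≈ 1.11146 ∈ [0.5, 1.5) ⇒ IN Λ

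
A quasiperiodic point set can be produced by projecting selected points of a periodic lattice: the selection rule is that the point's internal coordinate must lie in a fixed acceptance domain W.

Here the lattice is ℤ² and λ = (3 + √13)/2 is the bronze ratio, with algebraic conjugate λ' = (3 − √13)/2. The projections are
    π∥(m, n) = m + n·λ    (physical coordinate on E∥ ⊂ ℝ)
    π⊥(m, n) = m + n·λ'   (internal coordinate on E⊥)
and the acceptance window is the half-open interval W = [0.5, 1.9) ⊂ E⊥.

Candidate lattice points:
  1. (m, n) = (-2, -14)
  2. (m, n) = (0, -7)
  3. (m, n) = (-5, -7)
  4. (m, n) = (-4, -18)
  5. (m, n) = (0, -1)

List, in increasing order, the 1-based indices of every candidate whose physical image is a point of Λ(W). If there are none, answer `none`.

4

Compute λ' = (3−√13)/2 = -0.3028, so π⊥(m,n) = m -0.3028·n.
candidate 1: (m,n)=(-2,-14) → π∥ = -2-14·λ ≈ -48.2389, π⊥ = -2-14·λ' ≈ 2.2389 ∉ [0.5, 1.9) ⇒ out
candidate 2: (m,n)=(0,-7) → π∥ = 0-7·λ ≈ -23.1194, π⊥ = 0-7·λ' ≈ 2.1194 ∉ [0.5, 1.9) ⇒ out
candidate 3: (m,n)=(-5,-7) → π∥ = -5-7·λ ≈ -28.1194, π⊥ = -5-7·λ' ≈ -2.8806 ∉ [0.5, 1.9) ⇒ out
candidate 4: (m,n)=(-4,-18) → π∥ = -4-18·λ ≈ -63.4500, π⊥ = -4-18·λ' ≈ 1.4500 ∈ [0.5, 1.9) ⇒ IN Λ
candidate 5: (m,n)=(0,-1) → π∥ = 0-1·λ ≈ -3.3028, π⊥ = 0-1·λ' ≈ 0.3028 ∉ [0.5, 1.9) ⇒ out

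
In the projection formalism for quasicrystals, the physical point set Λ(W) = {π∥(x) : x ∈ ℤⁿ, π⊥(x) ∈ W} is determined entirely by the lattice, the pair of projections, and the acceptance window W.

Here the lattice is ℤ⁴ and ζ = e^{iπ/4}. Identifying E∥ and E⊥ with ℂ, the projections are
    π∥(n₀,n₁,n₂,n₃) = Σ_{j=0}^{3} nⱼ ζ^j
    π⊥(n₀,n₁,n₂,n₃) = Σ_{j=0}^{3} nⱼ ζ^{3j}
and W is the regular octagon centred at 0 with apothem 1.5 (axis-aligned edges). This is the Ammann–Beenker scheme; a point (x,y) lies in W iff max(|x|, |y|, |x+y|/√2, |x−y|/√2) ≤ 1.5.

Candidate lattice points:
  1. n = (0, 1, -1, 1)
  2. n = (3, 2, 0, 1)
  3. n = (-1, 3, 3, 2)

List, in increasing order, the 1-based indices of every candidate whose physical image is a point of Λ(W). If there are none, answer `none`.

π⊥(n) = n₀ + n₁ζ³ + n₂ζ⁶ + n₃ζ⁹ where ζ = e^{iπ/4}.
#1 (0, 1, -1, 1): internal (0.0000, 2.4142); octagon support 2.4142 vs apothem 1.5 → ∉ W
#2 (3, 2, 0, 1): internal (2.2929, 2.1213); octagon support 3.1213 vs apothem 1.5 → ∉ W
#3 (-1, 3, 3, 2): internal (-1.7071, 0.5355); octagon support 1.7071 vs apothem 1.5 → ∉ W

none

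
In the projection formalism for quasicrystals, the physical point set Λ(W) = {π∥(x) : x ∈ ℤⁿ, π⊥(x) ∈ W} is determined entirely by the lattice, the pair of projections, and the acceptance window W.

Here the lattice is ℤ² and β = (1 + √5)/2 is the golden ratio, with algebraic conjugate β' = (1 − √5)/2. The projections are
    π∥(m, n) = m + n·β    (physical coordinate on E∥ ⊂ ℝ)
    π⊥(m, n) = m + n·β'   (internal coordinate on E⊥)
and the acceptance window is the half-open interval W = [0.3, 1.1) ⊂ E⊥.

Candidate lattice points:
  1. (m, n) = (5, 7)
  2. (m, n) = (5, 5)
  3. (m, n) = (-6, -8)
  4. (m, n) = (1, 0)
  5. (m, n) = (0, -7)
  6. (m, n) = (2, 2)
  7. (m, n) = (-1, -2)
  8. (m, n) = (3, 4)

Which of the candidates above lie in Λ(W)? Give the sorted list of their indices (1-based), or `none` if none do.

β' = (1−√5)/2 ≈ -0.61803.
#1 (5,7): internal coord 5 + (7)·β' = +0.67376; +0.67376 ∈ [0.3, 1.1) → IN Λ
#2 (5,5): internal coord 5 + (5)·β' = +1.90983; +1.90983 ∉ [0.3, 1.1) → out
#3 (-6,-8): internal coord -6 + (-8)·β' = -1.05573; -1.05573 ∉ [0.3, 1.1) → out
#4 (1,0): internal coord 1 + (0)·β' = +1.00000; +1.00000 ∈ [0.3, 1.1) → IN Λ
#5 (0,-7): internal coord 0 + (-7)·β' = +4.32624; +4.32624 ∉ [0.3, 1.1) → out
#6 (2,2): internal coord 2 + (2)·β' = +0.76393; +0.76393 ∈ [0.3, 1.1) → IN Λ
#7 (-1,-2): internal coord -1 + (-2)·β' = +0.23607; +0.23607 ∉ [0.3, 1.1) → out
#8 (3,4): internal coord 3 + (4)·β' = +0.52786; +0.52786 ∈ [0.3, 1.1) → IN Λ

1, 4, 6, 8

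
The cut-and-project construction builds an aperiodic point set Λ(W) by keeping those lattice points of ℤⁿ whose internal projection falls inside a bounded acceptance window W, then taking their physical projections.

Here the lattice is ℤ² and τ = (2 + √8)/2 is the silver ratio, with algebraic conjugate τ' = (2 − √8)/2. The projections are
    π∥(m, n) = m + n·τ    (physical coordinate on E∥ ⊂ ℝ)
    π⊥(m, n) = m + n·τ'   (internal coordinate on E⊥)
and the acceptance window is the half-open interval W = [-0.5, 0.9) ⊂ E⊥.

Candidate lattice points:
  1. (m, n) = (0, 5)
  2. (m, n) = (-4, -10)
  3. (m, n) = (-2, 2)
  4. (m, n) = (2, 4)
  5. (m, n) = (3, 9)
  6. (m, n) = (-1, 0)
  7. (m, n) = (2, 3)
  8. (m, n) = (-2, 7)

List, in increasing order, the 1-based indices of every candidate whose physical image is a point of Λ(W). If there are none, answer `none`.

Numerically τ ≈ 2.4142 and τ' = −1/τ ≈ -0.4142.
#1 (0,5): internal coord 0 + (5)·τ' = -2.0711; -2.0711 ∉ [-0.5, 0.9) → out
#2 (-4,-10): internal coord -4 + (-10)·τ' = +0.1421; +0.1421 ∈ [-0.5, 0.9) → IN Λ
#3 (-2,2): internal coord -2 + (2)·τ' = -2.8284; -2.8284 ∉ [-0.5, 0.9) → out
#4 (2,4): internal coord 2 + (4)·τ' = +0.3431; +0.3431 ∈ [-0.5, 0.9) → IN Λ
#5 (3,9): internal coord 3 + (9)·τ' = -0.7279; -0.7279 ∉ [-0.5, 0.9) → out
#6 (-1,0): internal coord -1 + (0)·τ' = -1.0000; -1.0000 ∉ [-0.5, 0.9) → out
#7 (2,3): internal coord 2 + (3)·τ' = +0.7574; +0.7574 ∈ [-0.5, 0.9) → IN Λ
#8 (-2,7): internal coord -2 + (7)·τ' = -4.8995; -4.8995 ∉ [-0.5, 0.9) → out

2, 4, 7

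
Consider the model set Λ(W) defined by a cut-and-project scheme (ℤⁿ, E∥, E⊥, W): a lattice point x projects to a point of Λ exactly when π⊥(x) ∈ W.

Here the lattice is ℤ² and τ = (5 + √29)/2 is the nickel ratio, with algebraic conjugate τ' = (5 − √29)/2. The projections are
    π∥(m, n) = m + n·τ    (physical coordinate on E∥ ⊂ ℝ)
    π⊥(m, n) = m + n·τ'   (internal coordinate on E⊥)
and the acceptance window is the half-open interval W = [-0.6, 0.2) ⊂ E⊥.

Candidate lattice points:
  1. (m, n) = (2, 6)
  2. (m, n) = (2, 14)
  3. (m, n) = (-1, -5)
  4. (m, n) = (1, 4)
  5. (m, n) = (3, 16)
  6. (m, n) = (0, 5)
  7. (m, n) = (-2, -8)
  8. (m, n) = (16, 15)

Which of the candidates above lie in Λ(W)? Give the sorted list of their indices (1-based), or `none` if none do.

Numerically τ ≈ 5.1926 and τ' = −1/τ ≈ -0.1926.
[1] lift (2,6): star map gives 0.8445; window check -0.6 ≤ 0.8445 < 0.2 is false → out
[2] lift (2,14): star map gives -0.6962; window check -0.6 ≤ -0.6962 < 0.2 is false → out
[3] lift (-1,-5): star map gives -0.0371; window check -0.6 ≤ -0.0371 < 0.2 is true → IN Λ
[4] lift (1,4): star map gives 0.2297; window check -0.6 ≤ 0.2297 < 0.2 is false → out
[5] lift (3,16): star map gives -0.0813; window check -0.6 ≤ -0.0813 < 0.2 is true → IN Λ
[6] lift (0,5): star map gives -0.9629; window check -0.6 ≤ -0.9629 < 0.2 is false → out
[7] lift (-2,-8): star map gives -0.4593; window check -0.6 ≤ -0.4593 < 0.2 is true → IN Λ
[8] lift (16,15): star map gives 13.1113; window check -0.6 ≤ 13.1113 < 0.2 is false → out

3, 5, 7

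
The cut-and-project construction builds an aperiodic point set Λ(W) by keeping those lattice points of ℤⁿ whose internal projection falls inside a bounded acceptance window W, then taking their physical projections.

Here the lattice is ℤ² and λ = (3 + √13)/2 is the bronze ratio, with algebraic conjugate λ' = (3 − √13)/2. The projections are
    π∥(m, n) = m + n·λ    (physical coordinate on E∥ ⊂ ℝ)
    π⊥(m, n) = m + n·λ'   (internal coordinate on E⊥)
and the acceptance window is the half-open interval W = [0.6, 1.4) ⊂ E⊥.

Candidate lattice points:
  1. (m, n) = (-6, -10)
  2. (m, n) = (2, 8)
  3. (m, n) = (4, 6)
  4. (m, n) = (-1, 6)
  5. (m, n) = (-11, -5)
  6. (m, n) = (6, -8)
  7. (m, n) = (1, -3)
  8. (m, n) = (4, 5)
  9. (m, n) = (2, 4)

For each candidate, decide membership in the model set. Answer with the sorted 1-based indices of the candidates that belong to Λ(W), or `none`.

Numerically λ ≈ 3.3028 and λ' = −1/λ ≈ -0.3028.
#1 (-6,-10): internal coord -6 + (-10)·λ' = -2.9722; -2.9722 ∉ [0.6, 1.4) → out
#2 (2,8): internal coord 2 + (8)·λ' = -0.4222; -0.4222 ∉ [0.6, 1.4) → out
#3 (4,6): internal coord 4 + (6)·λ' = +2.1833; +2.1833 ∉ [0.6, 1.4) → out
#4 (-1,6): internal coord -1 + (6)·λ' = -2.8167; -2.8167 ∉ [0.6, 1.4) → out
#5 (-11,-5): internal coord -11 + (-5)·λ' = -9.4861; -9.4861 ∉ [0.6, 1.4) → out
#6 (6,-8): internal coord 6 + (-8)·λ' = +8.4222; +8.4222 ∉ [0.6, 1.4) → out
#7 (1,-3): internal coord 1 + (-3)·λ' = +1.9083; +1.9083 ∉ [0.6, 1.4) → out
#8 (4,5): internal coord 4 + (5)·λ' = +2.4861; +2.4861 ∉ [0.6, 1.4) → out
#9 (2,4): internal coord 2 + (4)·λ' = +0.7889; +0.7889 ∈ [0.6, 1.4) → IN Λ

9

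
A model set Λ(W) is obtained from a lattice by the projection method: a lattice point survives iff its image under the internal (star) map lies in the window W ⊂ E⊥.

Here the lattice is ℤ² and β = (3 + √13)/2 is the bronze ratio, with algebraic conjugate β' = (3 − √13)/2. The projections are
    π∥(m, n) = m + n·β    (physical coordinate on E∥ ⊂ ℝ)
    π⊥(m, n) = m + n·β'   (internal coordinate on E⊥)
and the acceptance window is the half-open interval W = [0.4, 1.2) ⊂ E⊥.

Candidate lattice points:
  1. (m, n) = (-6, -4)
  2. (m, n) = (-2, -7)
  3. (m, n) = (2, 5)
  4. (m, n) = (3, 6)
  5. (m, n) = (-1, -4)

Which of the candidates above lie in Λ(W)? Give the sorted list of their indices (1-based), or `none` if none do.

β' = (3−√13)/2 ≈ -0.3028.
[1] lift (-6,-4): star map gives -4.7889; window check 0.4 ≤ -4.7889 < 1.2 is false → out
[2] lift (-2,-7): star map gives 0.1194; window check 0.4 ≤ 0.1194 < 1.2 is false → out
[3] lift (2,5): star map gives 0.4861; window check 0.4 ≤ 0.4861 < 1.2 is true → IN Λ
[4] lift (3,6): star map gives 1.1833; window check 0.4 ≤ 1.1833 < 1.2 is true → IN Λ
[5] lift (-1,-4): star map gives 0.2111; window check 0.4 ≤ 0.2111 < 1.2 is false → out

3, 4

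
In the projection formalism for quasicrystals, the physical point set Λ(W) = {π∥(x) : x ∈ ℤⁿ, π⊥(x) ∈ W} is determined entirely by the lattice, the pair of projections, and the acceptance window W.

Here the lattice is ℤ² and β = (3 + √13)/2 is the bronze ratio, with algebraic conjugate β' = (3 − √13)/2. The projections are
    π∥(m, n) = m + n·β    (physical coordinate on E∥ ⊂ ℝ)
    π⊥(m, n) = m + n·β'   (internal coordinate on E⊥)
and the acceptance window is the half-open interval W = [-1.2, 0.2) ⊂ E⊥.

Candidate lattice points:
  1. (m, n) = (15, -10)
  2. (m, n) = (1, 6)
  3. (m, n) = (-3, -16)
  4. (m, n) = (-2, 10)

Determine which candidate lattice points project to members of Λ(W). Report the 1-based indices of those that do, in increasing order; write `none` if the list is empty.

Compute β' = (3−√13)/2 = -0.3028, so π⊥(m,n) = m -0.3028·n.
#1 (15,-10): internal coord 15 + (-10)·β' = +18.0278; +18.0278 ∉ [-1.2, 0.2) → out
#2 (1,6): internal coord 1 + (6)·β' = -0.8167; -0.8167 ∈ [-1.2, 0.2) → IN Λ
#3 (-3,-16): internal coord -3 + (-16)·β' = +1.8444; +1.8444 ∉ [-1.2, 0.2) → out
#4 (-2,10): internal coord -2 + (10)·β' = -5.0278; -5.0278 ∉ [-1.2, 0.2) → out

2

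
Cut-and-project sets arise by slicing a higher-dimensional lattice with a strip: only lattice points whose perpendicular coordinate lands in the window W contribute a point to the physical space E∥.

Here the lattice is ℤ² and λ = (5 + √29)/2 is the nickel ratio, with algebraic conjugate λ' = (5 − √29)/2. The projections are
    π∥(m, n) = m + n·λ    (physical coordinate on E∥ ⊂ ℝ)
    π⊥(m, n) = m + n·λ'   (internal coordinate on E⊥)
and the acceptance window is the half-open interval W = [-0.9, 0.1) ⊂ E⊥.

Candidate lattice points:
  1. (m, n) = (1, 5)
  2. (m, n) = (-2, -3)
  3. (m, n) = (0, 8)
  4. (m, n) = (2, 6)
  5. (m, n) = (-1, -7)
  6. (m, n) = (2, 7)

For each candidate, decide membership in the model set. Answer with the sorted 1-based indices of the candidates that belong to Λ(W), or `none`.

1

Numerically λ ≈ 5.1926 and λ' = −1/λ ≈ -0.1926.
candidate 1: (m,n)=(1,5) → π∥ = 1+5·λ ≈ 26.9629, π⊥ = 1+5·λ' ≈ 0.0371 ∈ [-0.9, 0.1) ⇒ IN Λ
candidate 2: (m,n)=(-2,-3) → π∥ = -2-3·λ ≈ -17.5777, π⊥ = -2-3·λ' ≈ -1.4223 ∉ [-0.9, 0.1) ⇒ out
candidate 3: (m,n)=(0,8) → π∥ = 0+8·λ ≈ 41.5407, π⊥ = 0+8·λ' ≈ -1.5407 ∉ [-0.9, 0.1) ⇒ out
candidate 4: (m,n)=(2,6) → π∥ = 2+6·λ ≈ 33.1555, π⊥ = 2+6·λ' ≈ 0.8445 ∉ [-0.9, 0.1) ⇒ out
candidate 5: (m,n)=(-1,-7) → π∥ = -1-7·λ ≈ -37.3481, π⊥ = -1-7·λ' ≈ 0.3481 ∉ [-0.9, 0.1) ⇒ out
candidate 6: (m,n)=(2,7) → π∥ = 2+7·λ ≈ 38.3481, π⊥ = 2+7·λ' ≈ 0.6519 ∉ [-0.9, 0.1) ⇒ out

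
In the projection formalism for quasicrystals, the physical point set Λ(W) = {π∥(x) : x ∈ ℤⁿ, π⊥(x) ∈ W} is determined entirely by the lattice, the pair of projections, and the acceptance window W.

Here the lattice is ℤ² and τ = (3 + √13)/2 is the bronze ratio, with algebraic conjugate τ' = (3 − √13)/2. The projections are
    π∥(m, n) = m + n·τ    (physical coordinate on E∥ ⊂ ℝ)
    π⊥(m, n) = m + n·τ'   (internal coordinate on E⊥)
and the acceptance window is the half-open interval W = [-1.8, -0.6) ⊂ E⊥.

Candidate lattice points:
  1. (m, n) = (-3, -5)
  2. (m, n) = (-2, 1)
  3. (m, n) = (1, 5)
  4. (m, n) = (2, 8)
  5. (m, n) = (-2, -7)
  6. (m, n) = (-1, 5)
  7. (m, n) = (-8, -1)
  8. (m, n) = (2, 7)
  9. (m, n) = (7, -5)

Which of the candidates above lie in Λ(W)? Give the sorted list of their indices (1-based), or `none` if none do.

Compute τ' = (3−√13)/2 = -0.302776, so π⊥(m,n) = m -0.302776·n.
[1] lift (-3,-5): star map gives -1.486122; window check -1.8 ≤ -1.486122 < -0.6 is true → IN Λ
[2] lift (-2,1): star map gives -2.302776; window check -1.8 ≤ -2.302776 < -0.6 is false → out
[3] lift (1,5): star map gives -0.513878; window check -1.8 ≤ -0.513878 < -0.6 is false → out
[4] lift (2,8): star map gives -0.422205; window check -1.8 ≤ -0.422205 < -0.6 is false → out
[5] lift (-2,-7): star map gives 0.119429; window check -1.8 ≤ 0.119429 < -0.6 is false → out
[6] lift (-1,5): star map gives -2.513878; window check -1.8 ≤ -2.513878 < -0.6 is false → out
[7] lift (-8,-1): star map gives -7.697224; window check -1.8 ≤ -7.697224 < -0.6 is false → out
[8] lift (2,7): star map gives -0.119429; window check -1.8 ≤ -0.119429 < -0.6 is false → out
[9] lift (7,-5): star map gives 8.513878; window check -1.8 ≤ 8.513878 < -0.6 is false → out

1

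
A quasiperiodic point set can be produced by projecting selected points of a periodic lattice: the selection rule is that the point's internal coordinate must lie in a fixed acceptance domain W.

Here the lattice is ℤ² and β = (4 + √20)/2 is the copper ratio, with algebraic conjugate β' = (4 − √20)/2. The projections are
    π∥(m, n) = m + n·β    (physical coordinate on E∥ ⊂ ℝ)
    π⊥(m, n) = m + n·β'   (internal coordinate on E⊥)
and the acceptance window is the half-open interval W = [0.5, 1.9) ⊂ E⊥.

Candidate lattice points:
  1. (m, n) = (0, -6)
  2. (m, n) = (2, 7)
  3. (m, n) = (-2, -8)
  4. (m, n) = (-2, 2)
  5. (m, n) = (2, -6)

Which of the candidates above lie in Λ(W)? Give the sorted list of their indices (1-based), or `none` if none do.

Numerically β ≈ 4.2361 and β' = −1/β ≈ -0.2361.
#1 (0,-6): internal coord 0 + (-6)·β' = +1.4164; +1.4164 ∈ [0.5, 1.9) → IN Λ
#2 (2,7): internal coord 2 + (7)·β' = +0.3475; +0.3475 ∉ [0.5, 1.9) → out
#3 (-2,-8): internal coord -2 + (-8)·β' = -0.1115; -0.1115 ∉ [0.5, 1.9) → out
#4 (-2,2): internal coord -2 + (2)·β' = -2.4721; -2.4721 ∉ [0.5, 1.9) → out
#5 (2,-6): internal coord 2 + (-6)·β' = +3.4164; +3.4164 ∉ [0.5, 1.9) → out

1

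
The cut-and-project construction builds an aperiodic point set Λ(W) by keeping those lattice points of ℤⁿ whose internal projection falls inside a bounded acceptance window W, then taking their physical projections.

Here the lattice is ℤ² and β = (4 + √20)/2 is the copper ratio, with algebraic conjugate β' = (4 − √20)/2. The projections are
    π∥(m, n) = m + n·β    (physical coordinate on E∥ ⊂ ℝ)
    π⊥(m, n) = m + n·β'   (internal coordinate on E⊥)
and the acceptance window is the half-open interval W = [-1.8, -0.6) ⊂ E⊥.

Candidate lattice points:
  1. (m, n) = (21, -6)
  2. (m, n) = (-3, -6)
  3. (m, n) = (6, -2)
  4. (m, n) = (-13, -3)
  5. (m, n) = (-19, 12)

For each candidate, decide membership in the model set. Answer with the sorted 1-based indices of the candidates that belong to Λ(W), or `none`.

Numerically β ≈ 4.23607 and β' = −1/β ≈ -0.23607.
candidate 1: (m,n)=(21,-6) → π∥ = 21-6·β ≈ -4.41641, π⊥ = 21-6·β' ≈ 22.41641 ∉ [-1.8, -0.6) ⇒ out
candidate 2: (m,n)=(-3,-6) → π∥ = -3-6·β ≈ -28.41641, π⊥ = -3-6·β' ≈ -1.58359 ∈ [-1.8, -0.6) ⇒ IN Λ
candidate 3: (m,n)=(6,-2) → π∥ = 6-2·β ≈ -2.47214, π⊥ = 6-2·β' ≈ 6.47214 ∉ [-1.8, -0.6) ⇒ out
candidate 4: (m,n)=(-13,-3) → π∥ = -13-3·β ≈ -25.70820, π⊥ = -13-3·β' ≈ -12.29180 ∉ [-1.8, -0.6) ⇒ out
candidate 5: (m,n)=(-19,12) → π∥ = -19+12·β ≈ 31.83282, π⊥ = -19+12·β' ≈ -21.83282 ∉ [-1.8, -0.6) ⇒ out

2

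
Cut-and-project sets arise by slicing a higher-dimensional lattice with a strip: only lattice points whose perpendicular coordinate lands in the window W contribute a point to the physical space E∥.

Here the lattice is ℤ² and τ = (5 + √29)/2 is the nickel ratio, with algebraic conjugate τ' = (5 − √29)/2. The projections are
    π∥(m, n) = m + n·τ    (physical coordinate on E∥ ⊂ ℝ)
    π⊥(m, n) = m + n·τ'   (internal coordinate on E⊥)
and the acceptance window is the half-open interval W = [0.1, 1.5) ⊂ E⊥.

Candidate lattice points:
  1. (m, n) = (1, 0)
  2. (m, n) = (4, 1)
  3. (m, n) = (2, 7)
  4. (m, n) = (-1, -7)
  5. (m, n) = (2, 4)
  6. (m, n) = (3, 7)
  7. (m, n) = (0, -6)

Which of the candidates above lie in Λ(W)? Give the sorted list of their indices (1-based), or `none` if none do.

1, 3, 4, 5, 7

Numerically τ ≈ 5.192582 and τ' = −1/τ ≈ -0.192582.
#1 (1,0): internal coord 1 + (0)·τ' = +1.000000; +1.000000 ∈ [0.1, 1.5) → IN Λ
#2 (4,1): internal coord 4 + (1)·τ' = +3.807418; +3.807418 ∉ [0.1, 1.5) → out
#3 (2,7): internal coord 2 + (7)·τ' = +0.651923; +0.651923 ∈ [0.1, 1.5) → IN Λ
#4 (-1,-7): internal coord -1 + (-7)·τ' = +0.348077; +0.348077 ∈ [0.1, 1.5) → IN Λ
#5 (2,4): internal coord 2 + (4)·τ' = +1.229670; +1.229670 ∈ [0.1, 1.5) → IN Λ
#6 (3,7): internal coord 3 + (7)·τ' = +1.651923; +1.651923 ∉ [0.1, 1.5) → out
#7 (0,-6): internal coord 0 + (-6)·τ' = +1.155494; +1.155494 ∈ [0.1, 1.5) → IN Λ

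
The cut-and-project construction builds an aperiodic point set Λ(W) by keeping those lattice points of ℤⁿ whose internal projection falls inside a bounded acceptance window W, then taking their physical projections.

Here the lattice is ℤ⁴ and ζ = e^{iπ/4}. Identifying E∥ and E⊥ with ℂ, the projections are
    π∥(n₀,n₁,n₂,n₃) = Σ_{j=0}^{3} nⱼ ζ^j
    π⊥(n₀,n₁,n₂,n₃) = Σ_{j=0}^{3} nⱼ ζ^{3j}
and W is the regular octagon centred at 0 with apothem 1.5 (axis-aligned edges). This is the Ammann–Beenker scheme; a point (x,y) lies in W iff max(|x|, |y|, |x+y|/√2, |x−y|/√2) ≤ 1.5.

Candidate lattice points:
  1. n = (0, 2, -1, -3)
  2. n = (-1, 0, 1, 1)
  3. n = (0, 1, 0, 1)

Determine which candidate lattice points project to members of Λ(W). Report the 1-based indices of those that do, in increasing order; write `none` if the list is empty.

π⊥(n) = n₀ + n₁ζ³ + n₂ζ⁶ + n₃ζ⁹ where ζ = e^{iπ/4}.
candidate 1: n = (0, 2, -1, -3) → π⊥ ≈ (-3.53553, +0.29289); max(|x|,|y|,|x±y|/√2) = 3.53553 > 1.5 ⇒ ∉ W
candidate 2: n = (-1, 0, 1, 1) → π⊥ ≈ (-0.29289, -0.29289); max(|x|,|y|,|x±y|/√2) = 0.41421 ≤ 1.5 ⇒ ∈ W
candidate 3: n = (0, 1, 0, 1) → π⊥ ≈ (+0.00000, +1.41421); max(|x|,|y|,|x±y|/√2) = 1.41421 ≤ 1.5 ⇒ ∈ W

2, 3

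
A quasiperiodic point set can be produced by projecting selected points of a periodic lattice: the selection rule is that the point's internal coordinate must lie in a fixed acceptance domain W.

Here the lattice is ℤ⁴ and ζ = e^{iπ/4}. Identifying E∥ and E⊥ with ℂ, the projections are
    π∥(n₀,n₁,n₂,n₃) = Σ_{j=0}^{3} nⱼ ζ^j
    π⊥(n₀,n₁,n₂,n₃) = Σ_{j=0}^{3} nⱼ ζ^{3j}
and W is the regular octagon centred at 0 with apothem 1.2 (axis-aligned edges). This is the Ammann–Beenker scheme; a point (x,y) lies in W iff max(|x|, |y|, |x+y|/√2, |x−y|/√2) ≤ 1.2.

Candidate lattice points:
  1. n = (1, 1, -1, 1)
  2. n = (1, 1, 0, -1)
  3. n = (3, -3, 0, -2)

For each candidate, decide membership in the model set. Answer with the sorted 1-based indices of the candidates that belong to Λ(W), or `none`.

Internal map: ζ^{3j} for j=0..3 gives (1,0), (−√2/2,√2/2), (0,−1), (√2/2,√2/2).
candidate 1: n = (1, 1, -1, 1) → π⊥ ≈ (+1.000000, +2.414214); max(|x|,|y|,|x±y|/√2) = 2.414214 > 1.2 ⇒ ∉ W
candidate 2: n = (1, 1, 0, -1) → π⊥ ≈ (-0.414214, +0.000000); max(|x|,|y|,|x±y|/√2) = 0.414214 ≤ 1.2 ⇒ ∈ W
candidate 3: n = (3, -3, 0, -2) → π⊥ ≈ (+3.707107, -3.535534); max(|x|,|y|,|x±y|/√2) = 5.121320 > 1.2 ⇒ ∉ W

2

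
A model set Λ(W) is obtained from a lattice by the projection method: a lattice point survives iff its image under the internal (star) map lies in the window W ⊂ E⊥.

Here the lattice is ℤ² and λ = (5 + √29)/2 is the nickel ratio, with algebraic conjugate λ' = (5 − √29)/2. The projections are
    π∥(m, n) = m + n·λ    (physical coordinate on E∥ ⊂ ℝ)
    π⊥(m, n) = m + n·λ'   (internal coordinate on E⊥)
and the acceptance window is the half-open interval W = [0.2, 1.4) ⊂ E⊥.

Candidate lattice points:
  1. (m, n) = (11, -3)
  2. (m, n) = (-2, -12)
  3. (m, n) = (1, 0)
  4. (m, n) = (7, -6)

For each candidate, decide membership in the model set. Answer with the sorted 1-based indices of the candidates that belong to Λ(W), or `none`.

2, 3

λ' = (5−√29)/2 ≈ -0.1926.
candidate 1: (m,n)=(11,-3) → π∥ = 11-3·λ ≈ -4.5777, π⊥ = 11-3·λ' ≈ 11.5777 ∉ [0.2, 1.4) ⇒ out
candidate 2: (m,n)=(-2,-12) → π∥ = -2-12·λ ≈ -64.3110, π⊥ = -2-12·λ' ≈ 0.3110 ∈ [0.2, 1.4) ⇒ IN Λ
candidate 3: (m,n)=(1,0) → π∥ = 1+0·λ ≈ 1.0000, π⊥ = 1+0·λ' ≈ 1.0000 ∈ [0.2, 1.4) ⇒ IN Λ
candidate 4: (m,n)=(7,-6) → π∥ = 7-6·λ ≈ -24.1555, π⊥ = 7-6·λ' ≈ 8.1555 ∉ [0.2, 1.4) ⇒ out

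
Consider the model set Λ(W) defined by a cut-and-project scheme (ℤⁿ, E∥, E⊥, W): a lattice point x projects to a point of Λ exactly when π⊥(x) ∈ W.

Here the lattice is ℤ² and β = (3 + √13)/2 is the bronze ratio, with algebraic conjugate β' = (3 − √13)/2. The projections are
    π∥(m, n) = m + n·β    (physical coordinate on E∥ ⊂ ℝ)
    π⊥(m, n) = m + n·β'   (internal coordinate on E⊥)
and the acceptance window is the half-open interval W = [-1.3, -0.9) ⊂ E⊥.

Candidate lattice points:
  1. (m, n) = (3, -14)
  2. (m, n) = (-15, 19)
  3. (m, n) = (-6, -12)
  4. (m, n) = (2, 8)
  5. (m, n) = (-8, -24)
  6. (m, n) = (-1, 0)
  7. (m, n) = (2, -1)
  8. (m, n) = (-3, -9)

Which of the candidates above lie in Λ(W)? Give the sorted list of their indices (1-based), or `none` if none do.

6

β' = (3−√13)/2 ≈ -0.302776.
#1 (3,-14): internal coord 3 + (-14)·β' = +7.238859; +7.238859 ∉ [-1.3, -0.9) → out
#2 (-15,19): internal coord -15 + (19)·β' = -20.752737; -20.752737 ∉ [-1.3, -0.9) → out
#3 (-6,-12): internal coord -6 + (-12)·β' = -2.366692; -2.366692 ∉ [-1.3, -0.9) → out
#4 (2,8): internal coord 2 + (8)·β' = -0.422205; -0.422205 ∉ [-1.3, -0.9) → out
#5 (-8,-24): internal coord -8 + (-24)·β' = -0.733385; -0.733385 ∉ [-1.3, -0.9) → out
#6 (-1,0): internal coord -1 + (0)·β' = -1.000000; -1.000000 ∈ [-1.3, -0.9) → IN Λ
#7 (2,-1): internal coord 2 + (-1)·β' = +2.302776; +2.302776 ∉ [-1.3, -0.9) → out
#8 (-3,-9): internal coord -3 + (-9)·β' = -0.275019; -0.275019 ∉ [-1.3, -0.9) → out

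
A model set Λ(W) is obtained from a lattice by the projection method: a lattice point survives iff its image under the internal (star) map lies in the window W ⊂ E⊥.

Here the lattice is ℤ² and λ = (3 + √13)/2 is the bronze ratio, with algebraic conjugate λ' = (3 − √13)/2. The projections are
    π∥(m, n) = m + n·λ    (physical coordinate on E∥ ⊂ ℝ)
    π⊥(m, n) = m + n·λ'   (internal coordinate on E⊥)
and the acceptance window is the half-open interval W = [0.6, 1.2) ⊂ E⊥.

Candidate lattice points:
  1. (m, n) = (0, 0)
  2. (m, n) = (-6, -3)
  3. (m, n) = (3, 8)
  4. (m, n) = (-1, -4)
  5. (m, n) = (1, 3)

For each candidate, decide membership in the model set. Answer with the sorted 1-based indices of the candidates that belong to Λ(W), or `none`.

Compute λ' = (3−√13)/2 = -0.30278, so π⊥(m,n) = m -0.30278·n.
candidate 1: (m,n)=(0,0) → π∥ = 0+0·λ ≈ 0.00000, π⊥ = 0+0·λ' ≈ 0.00000 ∉ [0.6, 1.2) ⇒ out
candidate 2: (m,n)=(-6,-3) → π∥ = -6-3·λ ≈ -15.90833, π⊥ = -6-3·λ' ≈ -5.09167 ∉ [0.6, 1.2) ⇒ out
candidate 3: (m,n)=(3,8) → π∥ = 3+8·λ ≈ 29.42221, π⊥ = 3+8·λ' ≈ 0.57779 ∉ [0.6, 1.2) ⇒ out
candidate 4: (m,n)=(-1,-4) → π∥ = -1-4·λ ≈ -14.21110, π⊥ = -1-4·λ' ≈ 0.21110 ∉ [0.6, 1.2) ⇒ out
candidate 5: (m,n)=(1,3) → π∥ = 1+3·λ ≈ 10.90833, π⊥ = 1+3·λ' ≈ 0.09167 ∉ [0.6, 1.2) ⇒ out

none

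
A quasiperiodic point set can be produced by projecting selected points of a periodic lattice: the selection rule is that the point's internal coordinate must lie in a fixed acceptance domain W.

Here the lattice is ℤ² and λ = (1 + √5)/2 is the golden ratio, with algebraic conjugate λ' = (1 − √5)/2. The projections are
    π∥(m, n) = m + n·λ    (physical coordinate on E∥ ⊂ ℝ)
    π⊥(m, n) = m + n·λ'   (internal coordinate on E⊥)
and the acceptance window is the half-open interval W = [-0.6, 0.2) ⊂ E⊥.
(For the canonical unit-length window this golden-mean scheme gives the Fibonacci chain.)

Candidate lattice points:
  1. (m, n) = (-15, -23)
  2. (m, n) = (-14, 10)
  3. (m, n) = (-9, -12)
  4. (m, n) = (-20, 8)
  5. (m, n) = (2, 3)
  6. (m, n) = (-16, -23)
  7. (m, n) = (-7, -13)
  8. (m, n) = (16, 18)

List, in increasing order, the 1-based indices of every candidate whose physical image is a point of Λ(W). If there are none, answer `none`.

Compute λ' = (1−√5)/2 = -0.6180, so π⊥(m,n) = m -0.6180·n.
[1] lift (-15,-23): star map gives -0.7852; window check -0.6 ≤ -0.7852 < 0.2 is false → out
[2] lift (-14,10): star map gives -20.1803; window check -0.6 ≤ -20.1803 < 0.2 is false → out
[3] lift (-9,-12): star map gives -1.5836; window check -0.6 ≤ -1.5836 < 0.2 is false → out
[4] lift (-20,8): star map gives -24.9443; window check -0.6 ≤ -24.9443 < 0.2 is false → out
[5] lift (2,3): star map gives 0.1459; window check -0.6 ≤ 0.1459 < 0.2 is true → IN Λ
[6] lift (-16,-23): star map gives -1.7852; window check -0.6 ≤ -1.7852 < 0.2 is false → out
[7] lift (-7,-13): star map gives 1.0344; window check -0.6 ≤ 1.0344 < 0.2 is false → out
[8] lift (16,18): star map gives 4.8754; window check -0.6 ≤ 4.8754 < 0.2 is false → out

5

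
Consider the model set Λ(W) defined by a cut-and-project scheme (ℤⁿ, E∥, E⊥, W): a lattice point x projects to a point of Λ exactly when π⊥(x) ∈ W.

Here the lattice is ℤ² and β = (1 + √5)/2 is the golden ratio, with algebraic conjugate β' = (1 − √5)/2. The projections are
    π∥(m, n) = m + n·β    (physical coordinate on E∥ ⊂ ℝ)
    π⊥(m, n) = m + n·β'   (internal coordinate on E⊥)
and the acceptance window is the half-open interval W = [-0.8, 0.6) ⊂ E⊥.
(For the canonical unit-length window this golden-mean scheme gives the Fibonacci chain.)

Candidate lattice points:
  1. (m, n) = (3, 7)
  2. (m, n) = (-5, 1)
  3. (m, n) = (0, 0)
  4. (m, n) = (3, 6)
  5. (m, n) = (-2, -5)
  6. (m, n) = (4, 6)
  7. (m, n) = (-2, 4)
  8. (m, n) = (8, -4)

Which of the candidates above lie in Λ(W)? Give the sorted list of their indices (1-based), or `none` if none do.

Compute β' = (1−√5)/2 = -0.6180, so π⊥(m,n) = m -0.6180·n.
[1] lift (3,7): star map gives -1.3262; window check -0.8 ≤ -1.3262 < 0.6 is false → out
[2] lift (-5,1): star map gives -5.6180; window check -0.8 ≤ -5.6180 < 0.6 is false → out
[3] lift (0,0): star map gives 0.0000; window check -0.8 ≤ 0.0000 < 0.6 is true → IN Λ
[4] lift (3,6): star map gives -0.7082; window check -0.8 ≤ -0.7082 < 0.6 is true → IN Λ
[5] lift (-2,-5): star map gives 1.0902; window check -0.8 ≤ 1.0902 < 0.6 is false → out
[6] lift (4,6): star map gives 0.2918; window check -0.8 ≤ 0.2918 < 0.6 is true → IN Λ
[7] lift (-2,4): star map gives -4.4721; window check -0.8 ≤ -4.4721 < 0.6 is false → out
[8] lift (8,-4): star map gives 10.4721; window check -0.8 ≤ 10.4721 < 0.6 is false → out

3, 4, 6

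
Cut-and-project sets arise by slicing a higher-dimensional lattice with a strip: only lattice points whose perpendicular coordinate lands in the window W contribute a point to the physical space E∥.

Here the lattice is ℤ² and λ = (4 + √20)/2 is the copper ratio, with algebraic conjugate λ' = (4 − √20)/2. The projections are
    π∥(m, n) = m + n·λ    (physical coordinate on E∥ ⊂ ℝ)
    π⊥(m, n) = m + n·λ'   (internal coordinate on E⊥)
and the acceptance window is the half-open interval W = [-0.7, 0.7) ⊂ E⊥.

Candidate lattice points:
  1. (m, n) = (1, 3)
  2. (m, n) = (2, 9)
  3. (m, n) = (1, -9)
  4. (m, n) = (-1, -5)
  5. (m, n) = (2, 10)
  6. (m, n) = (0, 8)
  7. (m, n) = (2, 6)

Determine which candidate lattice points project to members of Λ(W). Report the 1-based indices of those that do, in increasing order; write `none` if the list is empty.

1, 2, 4, 5, 7

Compute λ' = (4−√20)/2 = -0.236068, so π⊥(m,n) = m -0.236068·n.
#1 (1,3): internal coord 1 + (3)·λ' = +0.291796; +0.291796 ∈ [-0.7, 0.7) → IN Λ
#2 (2,9): internal coord 2 + (9)·λ' = -0.124612; -0.124612 ∈ [-0.7, 0.7) → IN Λ
#3 (1,-9): internal coord 1 + (-9)·λ' = +3.124612; +3.124612 ∉ [-0.7, 0.7) → out
#4 (-1,-5): internal coord -1 + (-5)·λ' = +0.180340; +0.180340 ∈ [-0.7, 0.7) → IN Λ
#5 (2,10): internal coord 2 + (10)·λ' = -0.360680; -0.360680 ∈ [-0.7, 0.7) → IN Λ
#6 (0,8): internal coord 0 + (8)·λ' = -1.888544; -1.888544 ∉ [-0.7, 0.7) → out
#7 (2,6): internal coord 2 + (6)·λ' = +0.583592; +0.583592 ∈ [-0.7, 0.7) → IN Λ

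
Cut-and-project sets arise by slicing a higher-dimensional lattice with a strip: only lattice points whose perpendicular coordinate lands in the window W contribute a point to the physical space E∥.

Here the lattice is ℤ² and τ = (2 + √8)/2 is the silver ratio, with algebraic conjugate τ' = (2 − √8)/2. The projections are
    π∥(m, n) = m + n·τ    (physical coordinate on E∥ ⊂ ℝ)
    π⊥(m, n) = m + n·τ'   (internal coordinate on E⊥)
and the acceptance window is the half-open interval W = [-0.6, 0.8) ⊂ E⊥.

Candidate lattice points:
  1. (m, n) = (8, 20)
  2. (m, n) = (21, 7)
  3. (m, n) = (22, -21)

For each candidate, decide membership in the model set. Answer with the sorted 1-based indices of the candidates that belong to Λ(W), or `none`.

τ' = (2−√8)/2 ≈ -0.4142.
#1 (8,20): internal coord 8 + (20)·τ' = -0.2843; -0.2843 ∈ [-0.6, 0.8) → IN Λ
#2 (21,7): internal coord 21 + (7)·τ' = +18.1005; +18.1005 ∉ [-0.6, 0.8) → out
#3 (22,-21): internal coord 22 + (-21)·τ' = +30.6985; +30.6985 ∉ [-0.6, 0.8) → out

1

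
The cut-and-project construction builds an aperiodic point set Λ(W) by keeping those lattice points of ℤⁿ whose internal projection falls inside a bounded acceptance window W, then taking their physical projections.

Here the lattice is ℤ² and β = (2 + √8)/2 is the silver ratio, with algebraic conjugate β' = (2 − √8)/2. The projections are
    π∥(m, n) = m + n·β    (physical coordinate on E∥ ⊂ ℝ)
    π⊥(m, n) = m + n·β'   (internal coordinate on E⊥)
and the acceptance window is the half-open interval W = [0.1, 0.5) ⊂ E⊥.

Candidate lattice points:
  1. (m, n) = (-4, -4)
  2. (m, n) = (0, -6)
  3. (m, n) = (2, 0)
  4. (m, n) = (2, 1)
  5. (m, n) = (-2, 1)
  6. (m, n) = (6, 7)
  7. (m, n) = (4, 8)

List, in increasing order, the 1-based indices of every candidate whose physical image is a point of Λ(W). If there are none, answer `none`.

none

Compute β' = (2−√8)/2 = -0.414214, so π⊥(m,n) = m -0.414214·n.
candidate 1: (m,n)=(-4,-4) → π∥ = -4-4·β ≈ -13.656854, π⊥ = -4-4·β' ≈ -2.343146 ∉ [0.1, 0.5) ⇒ out
candidate 2: (m,n)=(0,-6) → π∥ = 0-6·β ≈ -14.485281, π⊥ = 0-6·β' ≈ 2.485281 ∉ [0.1, 0.5) ⇒ out
candidate 3: (m,n)=(2,0) → π∥ = 2+0·β ≈ 2.000000, π⊥ = 2+0·β' ≈ 2.000000 ∉ [0.1, 0.5) ⇒ out
candidate 4: (m,n)=(2,1) → π∥ = 2+1·β ≈ 4.414214, π⊥ = 2+1·β' ≈ 1.585786 ∉ [0.1, 0.5) ⇒ out
candidate 5: (m,n)=(-2,1) → π∥ = -2+1·β ≈ 0.414214, π⊥ = -2+1·β' ≈ -2.414214 ∉ [0.1, 0.5) ⇒ out
candidate 6: (m,n)=(6,7) → π∥ = 6+7·β ≈ 22.899495, π⊥ = 6+7·β' ≈ 3.100505 ∉ [0.1, 0.5) ⇒ out
candidate 7: (m,n)=(4,8) → π∥ = 4+8·β ≈ 23.313708, π⊥ = 4+8·β' ≈ 0.686292 ∉ [0.1, 0.5) ⇒ out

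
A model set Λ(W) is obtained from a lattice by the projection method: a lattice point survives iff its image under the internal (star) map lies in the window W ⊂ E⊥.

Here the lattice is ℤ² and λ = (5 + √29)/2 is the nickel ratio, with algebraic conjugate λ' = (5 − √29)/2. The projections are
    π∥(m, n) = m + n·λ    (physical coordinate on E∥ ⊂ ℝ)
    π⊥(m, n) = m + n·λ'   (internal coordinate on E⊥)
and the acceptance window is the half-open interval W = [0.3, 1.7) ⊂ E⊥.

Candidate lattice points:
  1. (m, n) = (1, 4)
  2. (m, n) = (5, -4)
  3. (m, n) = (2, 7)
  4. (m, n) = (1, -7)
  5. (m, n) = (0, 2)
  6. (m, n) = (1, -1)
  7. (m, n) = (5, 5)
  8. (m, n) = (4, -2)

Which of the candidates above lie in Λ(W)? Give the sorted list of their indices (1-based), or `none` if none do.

Compute λ' = (5−√29)/2 = -0.19258, so π⊥(m,n) = m -0.19258·n.
#1 (1,4): internal coord 1 + (4)·λ' = +0.22967; +0.22967 ∉ [0.3, 1.7) → out
#2 (5,-4): internal coord 5 + (-4)·λ' = +5.77033; +5.77033 ∉ [0.3, 1.7) → out
#3 (2,7): internal coord 2 + (7)·λ' = +0.65192; +0.65192 ∈ [0.3, 1.7) → IN Λ
#4 (1,-7): internal coord 1 + (-7)·λ' = +2.34808; +2.34808 ∉ [0.3, 1.7) → out
#5 (0,2): internal coord 0 + (2)·λ' = -0.38516; -0.38516 ∉ [0.3, 1.7) → out
#6 (1,-1): internal coord 1 + (-1)·λ' = +1.19258; +1.19258 ∈ [0.3, 1.7) → IN Λ
#7 (5,5): internal coord 5 + (5)·λ' = +4.03709; +4.03709 ∉ [0.3, 1.7) → out
#8 (4,-2): internal coord 4 + (-2)·λ' = +4.38516; +4.38516 ∉ [0.3, 1.7) → out

3, 6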